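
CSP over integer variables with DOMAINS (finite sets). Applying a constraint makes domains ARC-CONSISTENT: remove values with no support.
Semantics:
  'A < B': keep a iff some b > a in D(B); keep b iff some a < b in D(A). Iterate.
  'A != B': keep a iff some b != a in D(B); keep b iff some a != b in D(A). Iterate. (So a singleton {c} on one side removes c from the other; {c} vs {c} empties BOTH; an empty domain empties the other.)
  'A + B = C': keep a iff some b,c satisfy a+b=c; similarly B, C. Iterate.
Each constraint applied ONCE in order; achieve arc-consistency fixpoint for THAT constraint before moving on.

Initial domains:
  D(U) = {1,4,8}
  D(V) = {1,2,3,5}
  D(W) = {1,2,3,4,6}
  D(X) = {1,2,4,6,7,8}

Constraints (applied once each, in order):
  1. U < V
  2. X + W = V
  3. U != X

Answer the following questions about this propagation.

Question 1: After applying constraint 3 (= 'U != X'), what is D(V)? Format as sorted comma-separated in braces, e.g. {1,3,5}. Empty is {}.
Constraint 1 (U < V) on D(U)={1,4,8} D(V)={1,2,3,5}: U {1,4,8}->{1,4}; V {1,2,3,5}->{2,3,5}
Constraint 2 (X + W = V) on D(X)={1,2,4,6,7,8} D(W)={1,2,3,4,6} D(V)={2,3,5}: X {1,2,4,6,7,8}->{1,2,4}; W {1,2,3,4,6}->{1,2,3,4}
Constraint 3 (U != X) on D(U)={1,4} D(X)={1,2,4}: no change
So after constraint 3: D(V) = {2,3,5}

Answer: {2,3,5}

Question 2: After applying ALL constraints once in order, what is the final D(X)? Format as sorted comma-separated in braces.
Constraint 1 (U < V) on D(U)={1,4,8} D(V)={1,2,3,5}: U {1,4,8}->{1,4}; V {1,2,3,5}->{2,3,5}
Constraint 2 (X + W = V) on D(X)={1,2,4,6,7,8} D(W)={1,2,3,4,6} D(V)={2,3,5}: X {1,2,4,6,7,8}->{1,2,4}; W {1,2,3,4,6}->{1,2,3,4}
Constraint 3 (U != X) on D(U)={1,4} D(X)={1,2,4}: no change
So after all 3 constraints: D(X) = {1,2,4}

Answer: {1,2,4}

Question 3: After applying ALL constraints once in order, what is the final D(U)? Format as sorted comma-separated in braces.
Answer: {1,4}

Derivation:
Constraint 1 (U < V) on D(U)={1,4,8} D(V)={1,2,3,5}: U {1,4,8}->{1,4}; V {1,2,3,5}->{2,3,5}
Constraint 2 (X + W = V) on D(X)={1,2,4,6,7,8} D(W)={1,2,3,4,6} D(V)={2,3,5}: X {1,2,4,6,7,8}->{1,2,4}; W {1,2,3,4,6}->{1,2,3,4}
Constraint 3 (U != X) on D(U)={1,4} D(X)={1,2,4}: no change
So after all 3 constraints: D(U) = {1,4}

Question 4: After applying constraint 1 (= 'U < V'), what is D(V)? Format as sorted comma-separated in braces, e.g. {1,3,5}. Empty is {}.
Constraint 1 (U < V) on D(U)={1,4,8} D(V)={1,2,3,5}: U {1,4,8}->{1,4}; V {1,2,3,5}->{2,3,5}
So after constraint 1: D(V) = {2,3,5}

Answer: {2,3,5}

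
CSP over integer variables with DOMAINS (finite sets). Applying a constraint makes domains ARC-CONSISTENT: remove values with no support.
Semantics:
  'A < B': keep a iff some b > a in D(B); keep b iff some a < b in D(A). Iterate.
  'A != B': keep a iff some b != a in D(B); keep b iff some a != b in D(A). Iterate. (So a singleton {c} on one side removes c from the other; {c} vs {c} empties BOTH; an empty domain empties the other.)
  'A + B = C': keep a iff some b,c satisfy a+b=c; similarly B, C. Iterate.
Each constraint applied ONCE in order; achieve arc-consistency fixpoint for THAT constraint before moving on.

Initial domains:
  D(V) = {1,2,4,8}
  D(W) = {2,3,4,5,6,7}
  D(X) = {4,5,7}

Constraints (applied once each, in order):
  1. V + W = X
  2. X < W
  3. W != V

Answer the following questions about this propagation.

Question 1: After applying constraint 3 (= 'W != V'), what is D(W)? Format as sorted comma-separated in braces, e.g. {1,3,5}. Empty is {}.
Constraint 1 (V + W = X) on D(V)={1,2,4,8} D(W)={2,3,4,5,6,7} D(X)={4,5,7}: V {1,2,4,8}->{1,2,4}; W {2,3,4,5,6,7}->{2,3,4,5,6}
Constraint 2 (X < W) on D(X)={4,5,7} D(W)={2,3,4,5,6}: X {4,5,7}->{4,5}; W {2,3,4,5,6}->{5,6}
Constraint 3 (W != V) on D(W)={5,6} D(V)={1,2,4}: no change
So after constraint 3: D(W) = {5,6}

Answer: {5,6}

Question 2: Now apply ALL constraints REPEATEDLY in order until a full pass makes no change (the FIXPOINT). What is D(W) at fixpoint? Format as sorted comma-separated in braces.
Answer: {}

Derivation:
pass 0 (initial): D(W)={2,3,4,5,6,7}
pass 1: V {1,2,4,8}->{1,2,4}; W {2,3,4,5,6,7}->{5,6}; X {4,5,7}->{4,5}
pass 2: V {1,2,4}->{}; W {5,6}->{}; X {4,5}->{}
pass 3: no change
Fixpoint after 3 passes: D(W) = {}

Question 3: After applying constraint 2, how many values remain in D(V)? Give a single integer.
Constraint 1 (V + W = X) on D(V)={1,2,4,8} D(W)={2,3,4,5,6,7} D(X)={4,5,7}: V {1,2,4,8}->{1,2,4}; W {2,3,4,5,6,7}->{2,3,4,5,6}
Constraint 2 (X < W) on D(X)={4,5,7} D(W)={2,3,4,5,6}: X {4,5,7}->{4,5}; W {2,3,4,5,6}->{5,6}
So after constraint 2: D(V)={1,2,4}, size = 3

Answer: 3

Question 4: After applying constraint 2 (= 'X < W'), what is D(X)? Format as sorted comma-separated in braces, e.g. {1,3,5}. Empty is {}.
Answer: {4,5}

Derivation:
Constraint 1 (V + W = X) on D(V)={1,2,4,8} D(W)={2,3,4,5,6,7} D(X)={4,5,7}: V {1,2,4,8}->{1,2,4}; W {2,3,4,5,6,7}->{2,3,4,5,6}
Constraint 2 (X < W) on D(X)={4,5,7} D(W)={2,3,4,5,6}: X {4,5,7}->{4,5}; W {2,3,4,5,6}->{5,6}
So after constraint 2: D(X) = {4,5}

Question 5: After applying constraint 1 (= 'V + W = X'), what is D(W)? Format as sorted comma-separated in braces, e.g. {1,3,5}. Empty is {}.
Constraint 1 (V + W = X) on D(V)={1,2,4,8} D(W)={2,3,4,5,6,7} D(X)={4,5,7}: V {1,2,4,8}->{1,2,4}; W {2,3,4,5,6,7}->{2,3,4,5,6}
So after constraint 1: D(W) = {2,3,4,5,6}

Answer: {2,3,4,5,6}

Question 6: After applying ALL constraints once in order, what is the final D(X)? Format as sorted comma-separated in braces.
Answer: {4,5}

Derivation:
Constraint 1 (V + W = X) on D(V)={1,2,4,8} D(W)={2,3,4,5,6,7} D(X)={4,5,7}: V {1,2,4,8}->{1,2,4}; W {2,3,4,5,6,7}->{2,3,4,5,6}
Constraint 2 (X < W) on D(X)={4,5,7} D(W)={2,3,4,5,6}: X {4,5,7}->{4,5}; W {2,3,4,5,6}->{5,6}
Constraint 3 (W != V) on D(W)={5,6} D(V)={1,2,4}: no change
So after all 3 constraints: D(X) = {4,5}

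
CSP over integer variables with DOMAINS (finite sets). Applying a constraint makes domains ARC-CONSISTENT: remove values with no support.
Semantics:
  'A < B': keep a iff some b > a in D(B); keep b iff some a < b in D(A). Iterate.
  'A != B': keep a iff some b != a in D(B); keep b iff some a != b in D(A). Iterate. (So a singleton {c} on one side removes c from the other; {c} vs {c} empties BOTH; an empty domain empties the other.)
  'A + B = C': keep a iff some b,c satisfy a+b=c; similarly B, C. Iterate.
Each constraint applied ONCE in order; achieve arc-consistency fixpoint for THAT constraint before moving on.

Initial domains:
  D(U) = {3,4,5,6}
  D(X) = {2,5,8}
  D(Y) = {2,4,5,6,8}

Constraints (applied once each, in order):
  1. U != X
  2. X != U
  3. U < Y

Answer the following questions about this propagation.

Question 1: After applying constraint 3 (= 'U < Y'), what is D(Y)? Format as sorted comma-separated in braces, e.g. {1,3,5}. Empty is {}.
Constraint 1 (U != X) on D(U)={3,4,5,6} D(X)={2,5,8}: no change
Constraint 2 (X != U) on D(X)={2,5,8} D(U)={3,4,5,6}: no change
Constraint 3 (U < Y) on D(U)={3,4,5,6} D(Y)={2,4,5,6,8}: Y {2,4,5,6,8}->{4,5,6,8}
So after constraint 3: D(Y) = {4,5,6,8}

Answer: {4,5,6,8}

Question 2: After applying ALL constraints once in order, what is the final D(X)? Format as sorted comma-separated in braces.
Constraint 1 (U != X) on D(U)={3,4,5,6} D(X)={2,5,8}: no change
Constraint 2 (X != U) on D(X)={2,5,8} D(U)={3,4,5,6}: no change
Constraint 3 (U < Y) on D(U)={3,4,5,6} D(Y)={2,4,5,6,8}: Y {2,4,5,6,8}->{4,5,6,8}
So after all 3 constraints: D(X) = {2,5,8}

Answer: {2,5,8}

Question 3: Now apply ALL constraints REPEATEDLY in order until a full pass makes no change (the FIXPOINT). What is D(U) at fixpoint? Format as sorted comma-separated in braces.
pass 0 (initial): D(U)={3,4,5,6}
pass 1: Y {2,4,5,6,8}->{4,5,6,8}
pass 2: no change
Fixpoint after 2 passes: D(U) = {3,4,5,6}

Answer: {3,4,5,6}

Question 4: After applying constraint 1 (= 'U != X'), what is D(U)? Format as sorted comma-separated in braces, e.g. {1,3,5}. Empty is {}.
Constraint 1 (U != X) on D(U)={3,4,5,6} D(X)={2,5,8}: no change
So after constraint 1: D(U) = {3,4,5,6}

Answer: {3,4,5,6}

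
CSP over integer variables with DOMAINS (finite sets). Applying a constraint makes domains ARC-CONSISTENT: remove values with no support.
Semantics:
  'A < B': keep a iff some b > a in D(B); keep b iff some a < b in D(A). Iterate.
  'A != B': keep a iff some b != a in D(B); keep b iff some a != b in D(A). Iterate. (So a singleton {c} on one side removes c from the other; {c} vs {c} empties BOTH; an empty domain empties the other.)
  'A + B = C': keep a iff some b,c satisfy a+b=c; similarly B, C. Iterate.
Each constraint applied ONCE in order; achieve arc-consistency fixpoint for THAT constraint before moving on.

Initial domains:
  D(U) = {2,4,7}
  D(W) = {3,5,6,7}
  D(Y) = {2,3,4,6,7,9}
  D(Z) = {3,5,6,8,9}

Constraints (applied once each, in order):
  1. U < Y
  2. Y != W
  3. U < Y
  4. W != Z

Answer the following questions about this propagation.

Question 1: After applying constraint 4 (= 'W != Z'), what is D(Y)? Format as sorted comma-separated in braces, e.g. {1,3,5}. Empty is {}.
Constraint 1 (U < Y) on D(U)={2,4,7} D(Y)={2,3,4,6,7,9}: Y {2,3,4,6,7,9}->{3,4,6,7,9}
Constraint 2 (Y != W) on D(Y)={3,4,6,7,9} D(W)={3,5,6,7}: no change
Constraint 3 (U < Y) on D(U)={2,4,7} D(Y)={3,4,6,7,9}: no change
Constraint 4 (W != Z) on D(W)={3,5,6,7} D(Z)={3,5,6,8,9}: no change
So after constraint 4: D(Y) = {3,4,6,7,9}

Answer: {3,4,6,7,9}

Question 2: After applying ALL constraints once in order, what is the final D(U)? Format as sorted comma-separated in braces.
Constraint 1 (U < Y) on D(U)={2,4,7} D(Y)={2,3,4,6,7,9}: Y {2,3,4,6,7,9}->{3,4,6,7,9}
Constraint 2 (Y != W) on D(Y)={3,4,6,7,9} D(W)={3,5,6,7}: no change
Constraint 3 (U < Y) on D(U)={2,4,7} D(Y)={3,4,6,7,9}: no change
Constraint 4 (W != Z) on D(W)={3,5,6,7} D(Z)={3,5,6,8,9}: no change
So after all 4 constraints: D(U) = {2,4,7}

Answer: {2,4,7}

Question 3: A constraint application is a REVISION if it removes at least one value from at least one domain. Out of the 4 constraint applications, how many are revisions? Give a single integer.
Answer: 1

Derivation:
Constraint 1 (U < Y) on D(U)={2,4,7} D(Y)={2,3,4,6,7,9}: Y {2,3,4,6,7,9}->{3,4,6,7,9} => REVISION
Constraint 2 (Y != W) on D(Y)={3,4,6,7,9} D(W)={3,5,6,7}: no change => not a revision
Constraint 3 (U < Y) on D(U)={2,4,7} D(Y)={3,4,6,7,9}: no change => not a revision
Constraint 4 (W != Z) on D(W)={3,5,6,7} D(Z)={3,5,6,8,9}: no change => not a revision
Total revisions = 1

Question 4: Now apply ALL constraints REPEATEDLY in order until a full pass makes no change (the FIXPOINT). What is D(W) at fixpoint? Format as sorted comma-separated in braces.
pass 0 (initial): D(W)={3,5,6,7}
pass 1: Y {2,3,4,6,7,9}->{3,4,6,7,9}
pass 2: no change
Fixpoint after 2 passes: D(W) = {3,5,6,7}

Answer: {3,5,6,7}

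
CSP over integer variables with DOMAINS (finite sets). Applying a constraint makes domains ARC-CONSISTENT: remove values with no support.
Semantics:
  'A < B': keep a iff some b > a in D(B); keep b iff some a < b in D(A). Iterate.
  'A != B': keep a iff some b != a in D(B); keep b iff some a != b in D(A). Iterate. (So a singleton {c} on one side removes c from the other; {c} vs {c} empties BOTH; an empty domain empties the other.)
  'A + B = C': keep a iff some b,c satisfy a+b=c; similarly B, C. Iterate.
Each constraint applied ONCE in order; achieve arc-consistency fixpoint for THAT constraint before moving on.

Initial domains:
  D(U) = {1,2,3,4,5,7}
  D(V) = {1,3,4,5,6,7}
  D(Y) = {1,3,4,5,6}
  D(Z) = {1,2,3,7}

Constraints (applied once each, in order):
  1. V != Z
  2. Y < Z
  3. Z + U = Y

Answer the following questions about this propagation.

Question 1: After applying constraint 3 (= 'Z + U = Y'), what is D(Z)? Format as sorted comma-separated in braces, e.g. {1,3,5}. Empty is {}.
Answer: {2,3}

Derivation:
Constraint 1 (V != Z) on D(V)={1,3,4,5,6,7} D(Z)={1,2,3,7}: no change
Constraint 2 (Y < Z) on D(Y)={1,3,4,5,6} D(Z)={1,2,3,7}: Z {1,2,3,7}->{2,3,7}
Constraint 3 (Z + U = Y) on D(Z)={2,3,7} D(U)={1,2,3,4,5,7} D(Y)={1,3,4,5,6}: Z {2,3,7}->{2,3}; U {1,2,3,4,5,7}->{1,2,3,4}; Y {1,3,4,5,6}->{3,4,5,6}
So after constraint 3: D(Z) = {2,3}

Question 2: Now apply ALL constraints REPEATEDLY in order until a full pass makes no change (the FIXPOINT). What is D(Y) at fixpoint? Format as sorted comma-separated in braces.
pass 0 (initial): D(Y)={1,3,4,5,6}
pass 1: U {1,2,3,4,5,7}->{1,2,3,4}; Y {1,3,4,5,6}->{3,4,5,6}; Z {1,2,3,7}->{2,3}
pass 2: U {1,2,3,4}->{}; Y {3,4,5,6}->{}; Z {2,3}->{}
pass 3: V {1,3,4,5,6,7}->{}
pass 4: no change
Fixpoint after 4 passes: D(Y) = {}

Answer: {}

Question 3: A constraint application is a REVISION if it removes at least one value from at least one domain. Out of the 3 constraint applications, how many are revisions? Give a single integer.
Constraint 1 (V != Z) on D(V)={1,3,4,5,6,7} D(Z)={1,2,3,7}: no change => not a revision
Constraint 2 (Y < Z) on D(Y)={1,3,4,5,6} D(Z)={1,2,3,7}: Z {1,2,3,7}->{2,3,7} => REVISION
Constraint 3 (Z + U = Y) on D(Z)={2,3,7} D(U)={1,2,3,4,5,7} D(Y)={1,3,4,5,6}: Z {2,3,7}->{2,3}; U {1,2,3,4,5,7}->{1,2,3,4}; Y {1,3,4,5,6}->{3,4,5,6} => REVISION
Total revisions = 2

Answer: 2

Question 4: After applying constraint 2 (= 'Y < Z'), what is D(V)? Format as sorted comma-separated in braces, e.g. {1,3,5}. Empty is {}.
Constraint 1 (V != Z) on D(V)={1,3,4,5,6,7} D(Z)={1,2,3,7}: no change
Constraint 2 (Y < Z) on D(Y)={1,3,4,5,6} D(Z)={1,2,3,7}: Z {1,2,3,7}->{2,3,7}
So after constraint 2: D(V) = {1,3,4,5,6,7}

Answer: {1,3,4,5,6,7}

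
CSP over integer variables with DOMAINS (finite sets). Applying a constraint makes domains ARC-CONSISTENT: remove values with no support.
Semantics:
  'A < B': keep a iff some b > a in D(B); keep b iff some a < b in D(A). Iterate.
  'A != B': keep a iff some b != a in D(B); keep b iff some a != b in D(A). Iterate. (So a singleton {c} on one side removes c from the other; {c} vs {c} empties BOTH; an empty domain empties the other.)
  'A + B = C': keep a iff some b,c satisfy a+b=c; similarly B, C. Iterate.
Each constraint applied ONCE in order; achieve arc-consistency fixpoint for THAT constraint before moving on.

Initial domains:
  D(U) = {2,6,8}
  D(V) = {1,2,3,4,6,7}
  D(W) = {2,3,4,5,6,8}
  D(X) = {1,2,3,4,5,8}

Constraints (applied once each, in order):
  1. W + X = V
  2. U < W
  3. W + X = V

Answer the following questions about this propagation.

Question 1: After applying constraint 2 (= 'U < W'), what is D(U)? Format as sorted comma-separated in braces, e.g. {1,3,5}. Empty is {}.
Constraint 1 (W + X = V) on D(W)={2,3,4,5,6,8} D(X)={1,2,3,4,5,8} D(V)={1,2,3,4,6,7}: W {2,3,4,5,6,8}->{2,3,4,5,6}; X {1,2,3,4,5,8}->{1,2,3,4,5}; V {1,2,3,4,6,7}->{3,4,6,7}
Constraint 2 (U < W) on D(U)={2,6,8} D(W)={2,3,4,5,6}: U {2,6,8}->{2}; W {2,3,4,5,6}->{3,4,5,6}
So after constraint 2: D(U) = {2}

Answer: {2}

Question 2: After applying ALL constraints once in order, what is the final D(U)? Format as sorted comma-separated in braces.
Constraint 1 (W + X = V) on D(W)={2,3,4,5,6,8} D(X)={1,2,3,4,5,8} D(V)={1,2,3,4,6,7}: W {2,3,4,5,6,8}->{2,3,4,5,6}; X {1,2,3,4,5,8}->{1,2,3,4,5}; V {1,2,3,4,6,7}->{3,4,6,7}
Constraint 2 (U < W) on D(U)={2,6,8} D(W)={2,3,4,5,6}: U {2,6,8}->{2}; W {2,3,4,5,6}->{3,4,5,6}
Constraint 3 (W + X = V) on D(W)={3,4,5,6} D(X)={1,2,3,4,5} D(V)={3,4,6,7}: X {1,2,3,4,5}->{1,2,3,4}; V {3,4,6,7}->{4,6,7}
So after all 3 constraints: D(U) = {2}

Answer: {2}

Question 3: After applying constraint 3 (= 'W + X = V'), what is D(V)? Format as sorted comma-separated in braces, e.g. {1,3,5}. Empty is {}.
Answer: {4,6,7}

Derivation:
Constraint 1 (W + X = V) on D(W)={2,3,4,5,6,8} D(X)={1,2,3,4,5,8} D(V)={1,2,3,4,6,7}: W {2,3,4,5,6,8}->{2,3,4,5,6}; X {1,2,3,4,5,8}->{1,2,3,4,5}; V {1,2,3,4,6,7}->{3,4,6,7}
Constraint 2 (U < W) on D(U)={2,6,8} D(W)={2,3,4,5,6}: U {2,6,8}->{2}; W {2,3,4,5,6}->{3,4,5,6}
Constraint 3 (W + X = V) on D(W)={3,4,5,6} D(X)={1,2,3,4,5} D(V)={3,4,6,7}: X {1,2,3,4,5}->{1,2,3,4}; V {3,4,6,7}->{4,6,7}
So after constraint 3: D(V) = {4,6,7}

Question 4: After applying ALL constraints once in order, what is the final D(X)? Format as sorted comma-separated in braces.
Answer: {1,2,3,4}

Derivation:
Constraint 1 (W + X = V) on D(W)={2,3,4,5,6,8} D(X)={1,2,3,4,5,8} D(V)={1,2,3,4,6,7}: W {2,3,4,5,6,8}->{2,3,4,5,6}; X {1,2,3,4,5,8}->{1,2,3,4,5}; V {1,2,3,4,6,7}->{3,4,6,7}
Constraint 2 (U < W) on D(U)={2,6,8} D(W)={2,3,4,5,6}: U {2,6,8}->{2}; W {2,3,4,5,6}->{3,4,5,6}
Constraint 3 (W + X = V) on D(W)={3,4,5,6} D(X)={1,2,3,4,5} D(V)={3,4,6,7}: X {1,2,3,4,5}->{1,2,3,4}; V {3,4,6,7}->{4,6,7}
So after all 3 constraints: D(X) = {1,2,3,4}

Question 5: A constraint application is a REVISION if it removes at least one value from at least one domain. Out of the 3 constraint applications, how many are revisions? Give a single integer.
Constraint 1 (W + X = V) on D(W)={2,3,4,5,6,8} D(X)={1,2,3,4,5,8} D(V)={1,2,3,4,6,7}: W {2,3,4,5,6,8}->{2,3,4,5,6}; X {1,2,3,4,5,8}->{1,2,3,4,5}; V {1,2,3,4,6,7}->{3,4,6,7} => REVISION
Constraint 2 (U < W) on D(U)={2,6,8} D(W)={2,3,4,5,6}: U {2,6,8}->{2}; W {2,3,4,5,6}->{3,4,5,6} => REVISION
Constraint 3 (W + X = V) on D(W)={3,4,5,6} D(X)={1,2,3,4,5} D(V)={3,4,6,7}: X {1,2,3,4,5}->{1,2,3,4}; V {3,4,6,7}->{4,6,7} => REVISION
Total revisions = 3

Answer: 3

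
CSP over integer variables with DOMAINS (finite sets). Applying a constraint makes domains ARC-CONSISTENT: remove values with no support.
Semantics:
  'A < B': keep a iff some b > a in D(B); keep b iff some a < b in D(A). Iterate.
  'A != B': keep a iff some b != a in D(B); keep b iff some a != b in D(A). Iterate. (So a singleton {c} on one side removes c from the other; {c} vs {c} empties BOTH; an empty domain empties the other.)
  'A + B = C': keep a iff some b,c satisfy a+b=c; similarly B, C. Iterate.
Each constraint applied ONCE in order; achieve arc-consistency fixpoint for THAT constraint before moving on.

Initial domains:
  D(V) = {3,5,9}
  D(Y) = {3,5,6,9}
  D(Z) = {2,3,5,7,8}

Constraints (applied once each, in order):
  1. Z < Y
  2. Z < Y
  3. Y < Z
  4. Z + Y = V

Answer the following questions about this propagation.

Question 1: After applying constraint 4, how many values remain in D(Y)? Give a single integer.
Answer: 0

Derivation:
Constraint 1 (Z < Y) on D(Z)={2,3,5,7,8} D(Y)={3,5,6,9}: no change
Constraint 2 (Z < Y) on D(Z)={2,3,5,7,8} D(Y)={3,5,6,9}: no change
Constraint 3 (Y < Z) on D(Y)={3,5,6,9} D(Z)={2,3,5,7,8}: Y {3,5,6,9}->{3,5,6}; Z {2,3,5,7,8}->{5,7,8}
Constraint 4 (Z + Y = V) on D(Z)={5,7,8} D(Y)={3,5,6} D(V)={3,5,9}: Z {5,7,8}->{}; Y {3,5,6}->{}; V {3,5,9}->{}
So after constraint 4: D(Y)={}, size = 0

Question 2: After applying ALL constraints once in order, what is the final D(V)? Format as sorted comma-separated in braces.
Answer: {}

Derivation:
Constraint 1 (Z < Y) on D(Z)={2,3,5,7,8} D(Y)={3,5,6,9}: no change
Constraint 2 (Z < Y) on D(Z)={2,3,5,7,8} D(Y)={3,5,6,9}: no change
Constraint 3 (Y < Z) on D(Y)={3,5,6,9} D(Z)={2,3,5,7,8}: Y {3,5,6,9}->{3,5,6}; Z {2,3,5,7,8}->{5,7,8}
Constraint 4 (Z + Y = V) on D(Z)={5,7,8} D(Y)={3,5,6} D(V)={3,5,9}: Z {5,7,8}->{}; Y {3,5,6}->{}; V {3,5,9}->{}
So after all 4 constraints: D(V) = {}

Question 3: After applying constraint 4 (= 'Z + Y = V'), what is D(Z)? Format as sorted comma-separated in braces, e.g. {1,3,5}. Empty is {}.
Answer: {}

Derivation:
Constraint 1 (Z < Y) on D(Z)={2,3,5,7,8} D(Y)={3,5,6,9}: no change
Constraint 2 (Z < Y) on D(Z)={2,3,5,7,8} D(Y)={3,5,6,9}: no change
Constraint 3 (Y < Z) on D(Y)={3,5,6,9} D(Z)={2,3,5,7,8}: Y {3,5,6,9}->{3,5,6}; Z {2,3,5,7,8}->{5,7,8}
Constraint 4 (Z + Y = V) on D(Z)={5,7,8} D(Y)={3,5,6} D(V)={3,5,9}: Z {5,7,8}->{}; Y {3,5,6}->{}; V {3,5,9}->{}
So after constraint 4: D(Z) = {}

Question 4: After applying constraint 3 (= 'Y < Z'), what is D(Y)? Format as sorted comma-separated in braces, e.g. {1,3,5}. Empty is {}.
Answer: {3,5,6}

Derivation:
Constraint 1 (Z < Y) on D(Z)={2,3,5,7,8} D(Y)={3,5,6,9}: no change
Constraint 2 (Z < Y) on D(Z)={2,3,5,7,8} D(Y)={3,5,6,9}: no change
Constraint 3 (Y < Z) on D(Y)={3,5,6,9} D(Z)={2,3,5,7,8}: Y {3,5,6,9}->{3,5,6}; Z {2,3,5,7,8}->{5,7,8}
So after constraint 3: D(Y) = {3,5,6}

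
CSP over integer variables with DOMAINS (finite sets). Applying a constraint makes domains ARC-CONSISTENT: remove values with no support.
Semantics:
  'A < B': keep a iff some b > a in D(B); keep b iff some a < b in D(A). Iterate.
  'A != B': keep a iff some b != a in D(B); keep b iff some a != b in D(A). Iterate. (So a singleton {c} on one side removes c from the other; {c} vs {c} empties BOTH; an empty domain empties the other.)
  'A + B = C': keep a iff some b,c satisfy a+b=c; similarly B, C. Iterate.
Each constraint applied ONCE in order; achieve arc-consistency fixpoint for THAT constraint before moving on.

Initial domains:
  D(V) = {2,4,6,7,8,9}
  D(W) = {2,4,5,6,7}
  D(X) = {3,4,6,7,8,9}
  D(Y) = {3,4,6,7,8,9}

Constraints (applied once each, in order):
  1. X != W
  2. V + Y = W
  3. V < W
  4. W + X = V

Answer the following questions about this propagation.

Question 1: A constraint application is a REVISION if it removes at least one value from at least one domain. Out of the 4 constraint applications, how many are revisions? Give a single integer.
Constraint 1 (X != W) on D(X)={3,4,6,7,8,9} D(W)={2,4,5,6,7}: no change => not a revision
Constraint 2 (V + Y = W) on D(V)={2,4,6,7,8,9} D(Y)={3,4,6,7,8,9} D(W)={2,4,5,6,7}: V {2,4,6,7,8,9}->{2,4}; Y {3,4,6,7,8,9}->{3,4}; W {2,4,5,6,7}->{5,6,7} => REVISION
Constraint 3 (V < W) on D(V)={2,4} D(W)={5,6,7}: no change => not a revision
Constraint 4 (W + X = V) on D(W)={5,6,7} D(X)={3,4,6,7,8,9} D(V)={2,4}: W {5,6,7}->{}; X {3,4,6,7,8,9}->{}; V {2,4}->{} => REVISION
Total revisions = 2

Answer: 2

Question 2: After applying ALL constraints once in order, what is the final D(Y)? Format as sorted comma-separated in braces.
Constraint 1 (X != W) on D(X)={3,4,6,7,8,9} D(W)={2,4,5,6,7}: no change
Constraint 2 (V + Y = W) on D(V)={2,4,6,7,8,9} D(Y)={3,4,6,7,8,9} D(W)={2,4,5,6,7}: V {2,4,6,7,8,9}->{2,4}; Y {3,4,6,7,8,9}->{3,4}; W {2,4,5,6,7}->{5,6,7}
Constraint 3 (V < W) on D(V)={2,4} D(W)={5,6,7}: no change
Constraint 4 (W + X = V) on D(W)={5,6,7} D(X)={3,4,6,7,8,9} D(V)={2,4}: W {5,6,7}->{}; X {3,4,6,7,8,9}->{}; V {2,4}->{}
So after all 4 constraints: D(Y) = {3,4}

Answer: {3,4}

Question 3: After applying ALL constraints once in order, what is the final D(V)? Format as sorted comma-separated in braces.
Constraint 1 (X != W) on D(X)={3,4,6,7,8,9} D(W)={2,4,5,6,7}: no change
Constraint 2 (V + Y = W) on D(V)={2,4,6,7,8,9} D(Y)={3,4,6,7,8,9} D(W)={2,4,5,6,7}: V {2,4,6,7,8,9}->{2,4}; Y {3,4,6,7,8,9}->{3,4}; W {2,4,5,6,7}->{5,6,7}
Constraint 3 (V < W) on D(V)={2,4} D(W)={5,6,7}: no change
Constraint 4 (W + X = V) on D(W)={5,6,7} D(X)={3,4,6,7,8,9} D(V)={2,4}: W {5,6,7}->{}; X {3,4,6,7,8,9}->{}; V {2,4}->{}
So after all 4 constraints: D(V) = {}

Answer: {}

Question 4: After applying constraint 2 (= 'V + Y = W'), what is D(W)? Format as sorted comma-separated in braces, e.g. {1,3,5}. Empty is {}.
Constraint 1 (X != W) on D(X)={3,4,6,7,8,9} D(W)={2,4,5,6,7}: no change
Constraint 2 (V + Y = W) on D(V)={2,4,6,7,8,9} D(Y)={3,4,6,7,8,9} D(W)={2,4,5,6,7}: V {2,4,6,7,8,9}->{2,4}; Y {3,4,6,7,8,9}->{3,4}; W {2,4,5,6,7}->{5,6,7}
So after constraint 2: D(W) = {5,6,7}

Answer: {5,6,7}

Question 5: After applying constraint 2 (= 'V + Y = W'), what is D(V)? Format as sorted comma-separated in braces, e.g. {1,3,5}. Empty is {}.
Constraint 1 (X != W) on D(X)={3,4,6,7,8,9} D(W)={2,4,5,6,7}: no change
Constraint 2 (V + Y = W) on D(V)={2,4,6,7,8,9} D(Y)={3,4,6,7,8,9} D(W)={2,4,5,6,7}: V {2,4,6,7,8,9}->{2,4}; Y {3,4,6,7,8,9}->{3,4}; W {2,4,5,6,7}->{5,6,7}
So after constraint 2: D(V) = {2,4}

Answer: {2,4}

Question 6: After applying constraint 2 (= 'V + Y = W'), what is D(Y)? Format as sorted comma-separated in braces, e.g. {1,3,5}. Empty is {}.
Constraint 1 (X != W) on D(X)={3,4,6,7,8,9} D(W)={2,4,5,6,7}: no change
Constraint 2 (V + Y = W) on D(V)={2,4,6,7,8,9} D(Y)={3,4,6,7,8,9} D(W)={2,4,5,6,7}: V {2,4,6,7,8,9}->{2,4}; Y {3,4,6,7,8,9}->{3,4}; W {2,4,5,6,7}->{5,6,7}
So after constraint 2: D(Y) = {3,4}

Answer: {3,4}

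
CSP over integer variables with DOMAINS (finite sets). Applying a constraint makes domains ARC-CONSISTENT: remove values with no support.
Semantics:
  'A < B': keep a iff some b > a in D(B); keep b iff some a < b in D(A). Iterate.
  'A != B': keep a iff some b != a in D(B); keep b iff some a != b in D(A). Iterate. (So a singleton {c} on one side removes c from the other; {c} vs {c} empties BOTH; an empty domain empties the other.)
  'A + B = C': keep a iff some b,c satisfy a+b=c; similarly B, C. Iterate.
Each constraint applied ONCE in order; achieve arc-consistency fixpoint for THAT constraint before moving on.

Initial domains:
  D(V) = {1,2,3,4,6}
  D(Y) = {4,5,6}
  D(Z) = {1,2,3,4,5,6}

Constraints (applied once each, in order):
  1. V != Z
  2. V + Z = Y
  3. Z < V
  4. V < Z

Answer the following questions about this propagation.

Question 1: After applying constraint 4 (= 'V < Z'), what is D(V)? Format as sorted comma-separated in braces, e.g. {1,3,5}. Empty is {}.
Answer: {2}

Derivation:
Constraint 1 (V != Z) on D(V)={1,2,3,4,6} D(Z)={1,2,3,4,5,6}: no change
Constraint 2 (V + Z = Y) on D(V)={1,2,3,4,6} D(Z)={1,2,3,4,5,6} D(Y)={4,5,6}: V {1,2,3,4,6}->{1,2,3,4}; Z {1,2,3,4,5,6}->{1,2,3,4,5}
Constraint 3 (Z < V) on D(Z)={1,2,3,4,5} D(V)={1,2,3,4}: Z {1,2,3,4,5}->{1,2,3}; V {1,2,3,4}->{2,3,4}
Constraint 4 (V < Z) on D(V)={2,3,4} D(Z)={1,2,3}: V {2,3,4}->{2}; Z {1,2,3}->{3}
So after constraint 4: D(V) = {2}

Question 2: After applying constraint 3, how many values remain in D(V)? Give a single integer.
Answer: 3

Derivation:
Constraint 1 (V != Z) on D(V)={1,2,3,4,6} D(Z)={1,2,3,4,5,6}: no change
Constraint 2 (V + Z = Y) on D(V)={1,2,3,4,6} D(Z)={1,2,3,4,5,6} D(Y)={4,5,6}: V {1,2,3,4,6}->{1,2,3,4}; Z {1,2,3,4,5,6}->{1,2,3,4,5}
Constraint 3 (Z < V) on D(Z)={1,2,3,4,5} D(V)={1,2,3,4}: Z {1,2,3,4,5}->{1,2,3}; V {1,2,3,4}->{2,3,4}
So after constraint 3: D(V)={2,3,4}, size = 3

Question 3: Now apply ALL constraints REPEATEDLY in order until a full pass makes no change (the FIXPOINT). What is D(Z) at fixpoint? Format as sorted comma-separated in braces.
Answer: {}

Derivation:
pass 0 (initial): D(Z)={1,2,3,4,5,6}
pass 1: V {1,2,3,4,6}->{2}; Z {1,2,3,4,5,6}->{3}
pass 2: V {2}->{}; Y {4,5,6}->{5}; Z {3}->{}
pass 3: Y {5}->{}
pass 4: no change
Fixpoint after 4 passes: D(Z) = {}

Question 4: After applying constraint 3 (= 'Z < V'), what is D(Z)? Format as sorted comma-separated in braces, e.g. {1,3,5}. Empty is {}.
Constraint 1 (V != Z) on D(V)={1,2,3,4,6} D(Z)={1,2,3,4,5,6}: no change
Constraint 2 (V + Z = Y) on D(V)={1,2,3,4,6} D(Z)={1,2,3,4,5,6} D(Y)={4,5,6}: V {1,2,3,4,6}->{1,2,3,4}; Z {1,2,3,4,5,6}->{1,2,3,4,5}
Constraint 3 (Z < V) on D(Z)={1,2,3,4,5} D(V)={1,2,3,4}: Z {1,2,3,4,5}->{1,2,3}; V {1,2,3,4}->{2,3,4}
So after constraint 3: D(Z) = {1,2,3}

Answer: {1,2,3}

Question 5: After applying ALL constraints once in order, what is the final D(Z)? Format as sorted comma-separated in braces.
Constraint 1 (V != Z) on D(V)={1,2,3,4,6} D(Z)={1,2,3,4,5,6}: no change
Constraint 2 (V + Z = Y) on D(V)={1,2,3,4,6} D(Z)={1,2,3,4,5,6} D(Y)={4,5,6}: V {1,2,3,4,6}->{1,2,3,4}; Z {1,2,3,4,5,6}->{1,2,3,4,5}
Constraint 3 (Z < V) on D(Z)={1,2,3,4,5} D(V)={1,2,3,4}: Z {1,2,3,4,5}->{1,2,3}; V {1,2,3,4}->{2,3,4}
Constraint 4 (V < Z) on D(V)={2,3,4} D(Z)={1,2,3}: V {2,3,4}->{2}; Z {1,2,3}->{3}
So after all 4 constraints: D(Z) = {3}

Answer: {3}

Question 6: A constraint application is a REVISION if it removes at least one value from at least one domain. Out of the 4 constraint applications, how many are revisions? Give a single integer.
Answer: 3

Derivation:
Constraint 1 (V != Z) on D(V)={1,2,3,4,6} D(Z)={1,2,3,4,5,6}: no change => not a revision
Constraint 2 (V + Z = Y) on D(V)={1,2,3,4,6} D(Z)={1,2,3,4,5,6} D(Y)={4,5,6}: V {1,2,3,4,6}->{1,2,3,4}; Z {1,2,3,4,5,6}->{1,2,3,4,5} => REVISION
Constraint 3 (Z < V) on D(Z)={1,2,3,4,5} D(V)={1,2,3,4}: Z {1,2,3,4,5}->{1,2,3}; V {1,2,3,4}->{2,3,4} => REVISION
Constraint 4 (V < Z) on D(V)={2,3,4} D(Z)={1,2,3}: V {2,3,4}->{2}; Z {1,2,3}->{3} => REVISION
Total revisions = 3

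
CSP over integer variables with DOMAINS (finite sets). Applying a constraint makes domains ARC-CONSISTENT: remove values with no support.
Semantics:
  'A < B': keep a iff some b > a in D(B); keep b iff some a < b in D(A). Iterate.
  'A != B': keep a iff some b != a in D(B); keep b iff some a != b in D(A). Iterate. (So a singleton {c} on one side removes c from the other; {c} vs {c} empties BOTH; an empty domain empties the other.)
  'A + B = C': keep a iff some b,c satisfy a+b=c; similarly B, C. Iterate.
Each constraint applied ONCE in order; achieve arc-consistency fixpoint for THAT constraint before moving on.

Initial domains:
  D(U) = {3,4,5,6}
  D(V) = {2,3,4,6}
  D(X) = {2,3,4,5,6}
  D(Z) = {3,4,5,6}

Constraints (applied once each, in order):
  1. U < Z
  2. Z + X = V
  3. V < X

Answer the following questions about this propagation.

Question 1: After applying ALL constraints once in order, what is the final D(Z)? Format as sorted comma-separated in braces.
Answer: {4}

Derivation:
Constraint 1 (U < Z) on D(U)={3,4,5,6} D(Z)={3,4,5,6}: U {3,4,5,6}->{3,4,5}; Z {3,4,5,6}->{4,5,6}
Constraint 2 (Z + X = V) on D(Z)={4,5,6} D(X)={2,3,4,5,6} D(V)={2,3,4,6}: Z {4,5,6}->{4}; X {2,3,4,5,6}->{2}; V {2,3,4,6}->{6}
Constraint 3 (V < X) on D(V)={6} D(X)={2}: V {6}->{}; X {2}->{}
So after all 3 constraints: D(Z) = {4}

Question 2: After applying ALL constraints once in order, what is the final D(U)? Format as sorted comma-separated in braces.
Answer: {3,4,5}

Derivation:
Constraint 1 (U < Z) on D(U)={3,4,5,6} D(Z)={3,4,5,6}: U {3,4,5,6}->{3,4,5}; Z {3,4,5,6}->{4,5,6}
Constraint 2 (Z + X = V) on D(Z)={4,5,6} D(X)={2,3,4,5,6} D(V)={2,3,4,6}: Z {4,5,6}->{4}; X {2,3,4,5,6}->{2}; V {2,3,4,6}->{6}
Constraint 3 (V < X) on D(V)={6} D(X)={2}: V {6}->{}; X {2}->{}
So after all 3 constraints: D(U) = {3,4,5}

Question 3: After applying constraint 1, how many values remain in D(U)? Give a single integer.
Constraint 1 (U < Z) on D(U)={3,4,5,6} D(Z)={3,4,5,6}: U {3,4,5,6}->{3,4,5}; Z {3,4,5,6}->{4,5,6}
So after constraint 1: D(U)={3,4,5}, size = 3

Answer: 3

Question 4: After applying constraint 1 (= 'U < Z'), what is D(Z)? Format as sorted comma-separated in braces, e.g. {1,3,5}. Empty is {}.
Answer: {4,5,6}

Derivation:
Constraint 1 (U < Z) on D(U)={3,4,5,6} D(Z)={3,4,5,6}: U {3,4,5,6}->{3,4,5}; Z {3,4,5,6}->{4,5,6}
So after constraint 1: D(Z) = {4,5,6}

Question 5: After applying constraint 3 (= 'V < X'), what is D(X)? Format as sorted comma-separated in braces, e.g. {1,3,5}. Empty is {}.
Constraint 1 (U < Z) on D(U)={3,4,5,6} D(Z)={3,4,5,6}: U {3,4,5,6}->{3,4,5}; Z {3,4,5,6}->{4,5,6}
Constraint 2 (Z + X = V) on D(Z)={4,5,6} D(X)={2,3,4,5,6} D(V)={2,3,4,6}: Z {4,5,6}->{4}; X {2,3,4,5,6}->{2}; V {2,3,4,6}->{6}
Constraint 3 (V < X) on D(V)={6} D(X)={2}: V {6}->{}; X {2}->{}
So after constraint 3: D(X) = {}

Answer: {}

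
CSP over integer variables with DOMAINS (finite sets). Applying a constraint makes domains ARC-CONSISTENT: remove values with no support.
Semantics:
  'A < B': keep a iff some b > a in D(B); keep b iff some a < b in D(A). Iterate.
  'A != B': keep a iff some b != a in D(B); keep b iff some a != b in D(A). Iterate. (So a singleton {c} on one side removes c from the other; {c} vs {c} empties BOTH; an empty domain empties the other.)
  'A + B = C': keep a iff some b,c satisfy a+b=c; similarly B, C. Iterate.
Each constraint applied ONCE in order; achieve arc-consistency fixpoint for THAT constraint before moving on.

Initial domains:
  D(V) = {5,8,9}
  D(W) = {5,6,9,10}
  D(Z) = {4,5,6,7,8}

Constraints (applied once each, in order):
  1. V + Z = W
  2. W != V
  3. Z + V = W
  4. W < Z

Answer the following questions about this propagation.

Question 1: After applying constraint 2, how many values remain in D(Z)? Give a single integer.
Constraint 1 (V + Z = W) on D(V)={5,8,9} D(Z)={4,5,6,7,8} D(W)={5,6,9,10}: V {5,8,9}->{5}; Z {4,5,6,7,8}->{4,5}; W {5,6,9,10}->{9,10}
Constraint 2 (W != V) on D(W)={9,10} D(V)={5}: no change
So after constraint 2: D(Z)={4,5}, size = 2

Answer: 2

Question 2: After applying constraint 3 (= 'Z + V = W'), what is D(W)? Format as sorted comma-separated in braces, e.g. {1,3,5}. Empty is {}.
Constraint 1 (V + Z = W) on D(V)={5,8,9} D(Z)={4,5,6,7,8} D(W)={5,6,9,10}: V {5,8,9}->{5}; Z {4,5,6,7,8}->{4,5}; W {5,6,9,10}->{9,10}
Constraint 2 (W != V) on D(W)={9,10} D(V)={5}: no change
Constraint 3 (Z + V = W) on D(Z)={4,5} D(V)={5} D(W)={9,10}: no change
So after constraint 3: D(W) = {9,10}

Answer: {9,10}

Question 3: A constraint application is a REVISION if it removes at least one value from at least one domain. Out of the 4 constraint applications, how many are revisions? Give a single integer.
Answer: 2

Derivation:
Constraint 1 (V + Z = W) on D(V)={5,8,9} D(Z)={4,5,6,7,8} D(W)={5,6,9,10}: V {5,8,9}->{5}; Z {4,5,6,7,8}->{4,5}; W {5,6,9,10}->{9,10} => REVISION
Constraint 2 (W != V) on D(W)={9,10} D(V)={5}: no change => not a revision
Constraint 3 (Z + V = W) on D(Z)={4,5} D(V)={5} D(W)={9,10}: no change => not a revision
Constraint 4 (W < Z) on D(W)={9,10} D(Z)={4,5}: W {9,10}->{}; Z {4,5}->{} => REVISION
Total revisions = 2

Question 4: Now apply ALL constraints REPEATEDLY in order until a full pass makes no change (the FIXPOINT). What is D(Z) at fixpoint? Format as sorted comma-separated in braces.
pass 0 (initial): D(Z)={4,5,6,7,8}
pass 1: V {5,8,9}->{5}; W {5,6,9,10}->{}; Z {4,5,6,7,8}->{}
pass 2: V {5}->{}
pass 3: no change
Fixpoint after 3 passes: D(Z) = {}

Answer: {}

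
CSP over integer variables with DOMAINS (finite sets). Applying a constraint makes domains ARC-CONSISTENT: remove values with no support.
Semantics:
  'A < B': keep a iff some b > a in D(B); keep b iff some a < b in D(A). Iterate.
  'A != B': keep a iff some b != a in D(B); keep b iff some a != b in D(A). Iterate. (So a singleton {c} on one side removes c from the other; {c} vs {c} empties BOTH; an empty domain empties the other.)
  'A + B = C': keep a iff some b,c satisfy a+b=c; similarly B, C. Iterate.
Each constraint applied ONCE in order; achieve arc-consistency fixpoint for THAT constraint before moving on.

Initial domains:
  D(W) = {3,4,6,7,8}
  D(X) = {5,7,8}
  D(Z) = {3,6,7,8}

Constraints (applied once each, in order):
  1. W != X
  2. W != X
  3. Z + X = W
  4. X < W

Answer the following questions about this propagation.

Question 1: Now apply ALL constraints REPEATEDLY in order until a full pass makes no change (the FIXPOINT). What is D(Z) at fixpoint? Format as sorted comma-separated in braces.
Answer: {3}

Derivation:
pass 0 (initial): D(Z)={3,6,7,8}
pass 1: W {3,4,6,7,8}->{8}; X {5,7,8}->{5}; Z {3,6,7,8}->{3}
pass 2: no change
Fixpoint after 2 passes: D(Z) = {3}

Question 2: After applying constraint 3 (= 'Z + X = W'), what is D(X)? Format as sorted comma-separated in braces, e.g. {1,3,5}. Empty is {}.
Answer: {5}

Derivation:
Constraint 1 (W != X) on D(W)={3,4,6,7,8} D(X)={5,7,8}: no change
Constraint 2 (W != X) on D(W)={3,4,6,7,8} D(X)={5,7,8}: no change
Constraint 3 (Z + X = W) on D(Z)={3,6,7,8} D(X)={5,7,8} D(W)={3,4,6,7,8}: Z {3,6,7,8}->{3}; X {5,7,8}->{5}; W {3,4,6,7,8}->{8}
So after constraint 3: D(X) = {5}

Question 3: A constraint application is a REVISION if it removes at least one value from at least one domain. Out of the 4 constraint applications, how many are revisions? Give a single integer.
Answer: 1

Derivation:
Constraint 1 (W != X) on D(W)={3,4,6,7,8} D(X)={5,7,8}: no change => not a revision
Constraint 2 (W != X) on D(W)={3,4,6,7,8} D(X)={5,7,8}: no change => not a revision
Constraint 3 (Z + X = W) on D(Z)={3,6,7,8} D(X)={5,7,8} D(W)={3,4,6,7,8}: Z {3,6,7,8}->{3}; X {5,7,8}->{5}; W {3,4,6,7,8}->{8} => REVISION
Constraint 4 (X < W) on D(X)={5} D(W)={8}: no change => not a revision
Total revisions = 1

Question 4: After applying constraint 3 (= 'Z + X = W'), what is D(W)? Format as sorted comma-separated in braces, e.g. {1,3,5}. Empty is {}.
Answer: {8}

Derivation:
Constraint 1 (W != X) on D(W)={3,4,6,7,8} D(X)={5,7,8}: no change
Constraint 2 (W != X) on D(W)={3,4,6,7,8} D(X)={5,7,8}: no change
Constraint 3 (Z + X = W) on D(Z)={3,6,7,8} D(X)={5,7,8} D(W)={3,4,6,7,8}: Z {3,6,7,8}->{3}; X {5,7,8}->{5}; W {3,4,6,7,8}->{8}
So after constraint 3: D(W) = {8}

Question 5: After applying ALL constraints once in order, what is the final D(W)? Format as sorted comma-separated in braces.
Answer: {8}

Derivation:
Constraint 1 (W != X) on D(W)={3,4,6,7,8} D(X)={5,7,8}: no change
Constraint 2 (W != X) on D(W)={3,4,6,7,8} D(X)={5,7,8}: no change
Constraint 3 (Z + X = W) on D(Z)={3,6,7,8} D(X)={5,7,8} D(W)={3,4,6,7,8}: Z {3,6,7,8}->{3}; X {5,7,8}->{5}; W {3,4,6,7,8}->{8}
Constraint 4 (X < W) on D(X)={5} D(W)={8}: no change
So after all 4 constraints: D(W) = {8}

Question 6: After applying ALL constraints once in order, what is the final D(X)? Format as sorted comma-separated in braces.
Constraint 1 (W != X) on D(W)={3,4,6,7,8} D(X)={5,7,8}: no change
Constraint 2 (W != X) on D(W)={3,4,6,7,8} D(X)={5,7,8}: no change
Constraint 3 (Z + X = W) on D(Z)={3,6,7,8} D(X)={5,7,8} D(W)={3,4,6,7,8}: Z {3,6,7,8}->{3}; X {5,7,8}->{5}; W {3,4,6,7,8}->{8}
Constraint 4 (X < W) on D(X)={5} D(W)={8}: no change
So after all 4 constraints: D(X) = {5}

Answer: {5}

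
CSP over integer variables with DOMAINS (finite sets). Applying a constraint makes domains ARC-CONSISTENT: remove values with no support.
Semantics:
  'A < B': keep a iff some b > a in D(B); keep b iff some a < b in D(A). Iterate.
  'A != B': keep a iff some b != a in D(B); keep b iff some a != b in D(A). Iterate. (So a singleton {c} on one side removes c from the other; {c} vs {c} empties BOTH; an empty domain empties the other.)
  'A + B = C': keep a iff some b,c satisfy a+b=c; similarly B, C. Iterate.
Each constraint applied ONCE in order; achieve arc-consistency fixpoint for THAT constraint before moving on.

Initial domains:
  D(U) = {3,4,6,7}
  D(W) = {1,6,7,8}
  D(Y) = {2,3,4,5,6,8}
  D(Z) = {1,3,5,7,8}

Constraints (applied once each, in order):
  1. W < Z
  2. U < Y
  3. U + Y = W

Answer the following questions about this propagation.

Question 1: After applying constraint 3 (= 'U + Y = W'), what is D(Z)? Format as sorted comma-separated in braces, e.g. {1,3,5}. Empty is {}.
Constraint 1 (W < Z) on D(W)={1,6,7,8} D(Z)={1,3,5,7,8}: W {1,6,7,8}->{1,6,7}; Z {1,3,5,7,8}->{3,5,7,8}
Constraint 2 (U < Y) on D(U)={3,4,6,7} D(Y)={2,3,4,5,6,8}: Y {2,3,4,5,6,8}->{4,5,6,8}
Constraint 3 (U + Y = W) on D(U)={3,4,6,7} D(Y)={4,5,6,8} D(W)={1,6,7}: U {3,4,6,7}->{3}; Y {4,5,6,8}->{4}; W {1,6,7}->{7}
So after constraint 3: D(Z) = {3,5,7,8}

Answer: {3,5,7,8}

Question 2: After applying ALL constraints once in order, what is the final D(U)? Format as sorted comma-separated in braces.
Constraint 1 (W < Z) on D(W)={1,6,7,8} D(Z)={1,3,5,7,8}: W {1,6,7,8}->{1,6,7}; Z {1,3,5,7,8}->{3,5,7,8}
Constraint 2 (U < Y) on D(U)={3,4,6,7} D(Y)={2,3,4,5,6,8}: Y {2,3,4,5,6,8}->{4,5,6,8}
Constraint 3 (U + Y = W) on D(U)={3,4,6,7} D(Y)={4,5,6,8} D(W)={1,6,7}: U {3,4,6,7}->{3}; Y {4,5,6,8}->{4}; W {1,6,7}->{7}
So after all 3 constraints: D(U) = {3}

Answer: {3}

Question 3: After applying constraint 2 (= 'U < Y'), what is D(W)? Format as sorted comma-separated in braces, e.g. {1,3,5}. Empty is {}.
Answer: {1,6,7}

Derivation:
Constraint 1 (W < Z) on D(W)={1,6,7,8} D(Z)={1,3,5,7,8}: W {1,6,7,8}->{1,6,7}; Z {1,3,5,7,8}->{3,5,7,8}
Constraint 2 (U < Y) on D(U)={3,4,6,7} D(Y)={2,3,4,5,6,8}: Y {2,3,4,5,6,8}->{4,5,6,8}
So after constraint 2: D(W) = {1,6,7}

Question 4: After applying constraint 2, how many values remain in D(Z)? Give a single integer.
Constraint 1 (W < Z) on D(W)={1,6,7,8} D(Z)={1,3,5,7,8}: W {1,6,7,8}->{1,6,7}; Z {1,3,5,7,8}->{3,5,7,8}
Constraint 2 (U < Y) on D(U)={3,4,6,7} D(Y)={2,3,4,5,6,8}: Y {2,3,4,5,6,8}->{4,5,6,8}
So after constraint 2: D(Z)={3,5,7,8}, size = 4

Answer: 4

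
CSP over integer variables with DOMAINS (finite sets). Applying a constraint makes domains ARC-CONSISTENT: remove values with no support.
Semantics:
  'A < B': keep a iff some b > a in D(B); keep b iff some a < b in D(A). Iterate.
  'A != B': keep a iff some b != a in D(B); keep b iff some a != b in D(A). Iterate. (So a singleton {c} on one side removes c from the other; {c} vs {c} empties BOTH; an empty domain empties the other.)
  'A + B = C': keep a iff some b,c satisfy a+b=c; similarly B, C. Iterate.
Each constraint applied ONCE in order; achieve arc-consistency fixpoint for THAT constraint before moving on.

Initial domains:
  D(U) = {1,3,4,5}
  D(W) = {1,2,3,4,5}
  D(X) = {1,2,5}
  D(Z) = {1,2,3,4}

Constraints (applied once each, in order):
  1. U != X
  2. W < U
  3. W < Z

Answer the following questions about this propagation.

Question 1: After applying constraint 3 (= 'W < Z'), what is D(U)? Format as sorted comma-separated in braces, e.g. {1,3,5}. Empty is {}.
Answer: {3,4,5}

Derivation:
Constraint 1 (U != X) on D(U)={1,3,4,5} D(X)={1,2,5}: no change
Constraint 2 (W < U) on D(W)={1,2,3,4,5} D(U)={1,3,4,5}: W {1,2,3,4,5}->{1,2,3,4}; U {1,3,4,5}->{3,4,5}
Constraint 3 (W < Z) on D(W)={1,2,3,4} D(Z)={1,2,3,4}: W {1,2,3,4}->{1,2,3}; Z {1,2,3,4}->{2,3,4}
So after constraint 3: D(U) = {3,4,5}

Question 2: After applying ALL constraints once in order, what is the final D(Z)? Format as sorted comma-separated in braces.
Constraint 1 (U != X) on D(U)={1,3,4,5} D(X)={1,2,5}: no change
Constraint 2 (W < U) on D(W)={1,2,3,4,5} D(U)={1,3,4,5}: W {1,2,3,4,5}->{1,2,3,4}; U {1,3,4,5}->{3,4,5}
Constraint 3 (W < Z) on D(W)={1,2,3,4} D(Z)={1,2,3,4}: W {1,2,3,4}->{1,2,3}; Z {1,2,3,4}->{2,3,4}
So after all 3 constraints: D(Z) = {2,3,4}

Answer: {2,3,4}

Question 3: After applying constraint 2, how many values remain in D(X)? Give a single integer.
Answer: 3

Derivation:
Constraint 1 (U != X) on D(U)={1,3,4,5} D(X)={1,2,5}: no change
Constraint 2 (W < U) on D(W)={1,2,3,4,5} D(U)={1,3,4,5}: W {1,2,3,4,5}->{1,2,3,4}; U {1,3,4,5}->{3,4,5}
So after constraint 2: D(X)={1,2,5}, size = 3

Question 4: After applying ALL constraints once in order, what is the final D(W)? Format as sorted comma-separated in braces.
Answer: {1,2,3}

Derivation:
Constraint 1 (U != X) on D(U)={1,3,4,5} D(X)={1,2,5}: no change
Constraint 2 (W < U) on D(W)={1,2,3,4,5} D(U)={1,3,4,5}: W {1,2,3,4,5}->{1,2,3,4}; U {1,3,4,5}->{3,4,5}
Constraint 3 (W < Z) on D(W)={1,2,3,4} D(Z)={1,2,3,4}: W {1,2,3,4}->{1,2,3}; Z {1,2,3,4}->{2,3,4}
So after all 3 constraints: D(W) = {1,2,3}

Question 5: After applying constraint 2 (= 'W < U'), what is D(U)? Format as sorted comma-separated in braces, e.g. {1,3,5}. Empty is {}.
Constraint 1 (U != X) on D(U)={1,3,4,5} D(X)={1,2,5}: no change
Constraint 2 (W < U) on D(W)={1,2,3,4,5} D(U)={1,3,4,5}: W {1,2,3,4,5}->{1,2,3,4}; U {1,3,4,5}->{3,4,5}
So after constraint 2: D(U) = {3,4,5}

Answer: {3,4,5}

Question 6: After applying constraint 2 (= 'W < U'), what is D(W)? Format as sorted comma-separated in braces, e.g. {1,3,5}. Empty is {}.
Answer: {1,2,3,4}

Derivation:
Constraint 1 (U != X) on D(U)={1,3,4,5} D(X)={1,2,5}: no change
Constraint 2 (W < U) on D(W)={1,2,3,4,5} D(U)={1,3,4,5}: W {1,2,3,4,5}->{1,2,3,4}; U {1,3,4,5}->{3,4,5}
So after constraint 2: D(W) = {1,2,3,4}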